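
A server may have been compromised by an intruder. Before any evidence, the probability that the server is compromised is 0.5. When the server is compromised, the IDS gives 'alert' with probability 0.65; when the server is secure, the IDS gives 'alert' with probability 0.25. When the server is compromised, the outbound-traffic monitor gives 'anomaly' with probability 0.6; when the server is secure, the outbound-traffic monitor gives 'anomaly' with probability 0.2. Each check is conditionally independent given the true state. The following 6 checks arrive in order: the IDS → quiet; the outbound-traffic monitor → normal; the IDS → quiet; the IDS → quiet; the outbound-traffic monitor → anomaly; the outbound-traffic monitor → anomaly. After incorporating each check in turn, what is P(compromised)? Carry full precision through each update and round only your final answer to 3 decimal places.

0.314

After the IDS='quiet': P(compromised) = 0.35·0.5000 / (0.35·0.5000 + 0.75·0.5000) ≈ 0.3182
After the outbound-traffic monitor='normal': P(compromised) = 0.4·0.3182 / (0.4·0.3182 + 0.8·0.6818) ≈ 0.1892
After the IDS='quiet': P(compromised) = 0.35·0.1892 / (0.35·0.1892 + 0.75·0.8108) ≈ 0.0982
After the IDS='quiet': P(compromised) = 0.35·0.0982 / (0.35·0.0982 + 0.75·0.9018) ≈ 0.0484
After the outbound-traffic monitor='anomaly': P(compromised) = 0.6·0.0484 / (0.6·0.0484 + 0.2·0.9516) ≈ 0.1323
After the outbound-traffic monitor='anomaly': P(compromised) = 0.6·0.1323 / (0.6·0.1323 + 0.2·0.8677) ≈ 0.3138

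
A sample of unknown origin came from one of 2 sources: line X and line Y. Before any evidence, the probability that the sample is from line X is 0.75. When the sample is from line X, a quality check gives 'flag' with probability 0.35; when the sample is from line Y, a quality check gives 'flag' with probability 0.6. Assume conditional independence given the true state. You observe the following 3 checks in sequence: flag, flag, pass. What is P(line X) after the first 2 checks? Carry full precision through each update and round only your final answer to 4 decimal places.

0.5052

After 'flag': P(line X) = 0.35·0.7500 / (0.35·0.7500 + 0.6·0.2500) ≈ 0.6364
After 'flag': P(line X) = 0.35·0.6364 / (0.35·0.6364 + 0.6·0.3636) ≈ 0.5052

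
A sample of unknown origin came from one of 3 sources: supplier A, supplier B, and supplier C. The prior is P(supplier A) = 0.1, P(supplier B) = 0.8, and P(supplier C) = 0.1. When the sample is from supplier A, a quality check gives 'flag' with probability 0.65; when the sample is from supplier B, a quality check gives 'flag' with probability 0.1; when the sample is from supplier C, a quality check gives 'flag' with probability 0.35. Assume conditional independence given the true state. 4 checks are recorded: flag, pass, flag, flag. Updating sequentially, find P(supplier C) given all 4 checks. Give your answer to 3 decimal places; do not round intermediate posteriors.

After 'flag': normaliser = 0.65·0.1000 + 0.1·0.8000 + 0.35·0.1000; P(supplier A) ≈ 0.3611, P(supplier B) ≈ 0.4444, P(supplier C) ≈ 0.1944
After 'pass': normaliser = 0.35·0.3611 + 0.9·0.4444 + 0.65·0.1944; P(supplier A) ≈ 0.1936, P(supplier B) ≈ 0.6128, P(supplier C) ≈ 0.1936
After 'flag': normaliser = 0.65·0.1936 + 0.1·0.6128 + 0.35·0.1936; P(supplier A) ≈ 0.4937, P(supplier B) ≈ 0.2404, P(supplier C) ≈ 0.2659
After 'flag': normaliser = 0.65·0.4937 + 0.1·0.2404 + 0.35·0.2659; P(supplier A) ≈ 0.7327, P(supplier B) ≈ 0.0549, P(supplier C) ≈ 0.2124

0.212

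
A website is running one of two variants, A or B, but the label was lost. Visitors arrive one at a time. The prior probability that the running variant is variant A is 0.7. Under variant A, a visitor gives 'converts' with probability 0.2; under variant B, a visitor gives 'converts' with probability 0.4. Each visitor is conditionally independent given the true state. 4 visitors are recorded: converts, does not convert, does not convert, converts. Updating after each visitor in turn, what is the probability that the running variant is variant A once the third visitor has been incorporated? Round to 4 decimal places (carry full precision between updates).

0.6747

After 'converts': P(A) = 0.2·0.7000 / (0.2·0.7000 + 0.4·0.3000) ≈ 0.5385
After 'does not convert': P(A) = 0.8·0.5385 / (0.8·0.5385 + 0.6·0.4615) ≈ 0.6087
After 'does not convert': P(A) = 0.8·0.6087 / (0.8·0.6087 + 0.6·0.3913) ≈ 0.6747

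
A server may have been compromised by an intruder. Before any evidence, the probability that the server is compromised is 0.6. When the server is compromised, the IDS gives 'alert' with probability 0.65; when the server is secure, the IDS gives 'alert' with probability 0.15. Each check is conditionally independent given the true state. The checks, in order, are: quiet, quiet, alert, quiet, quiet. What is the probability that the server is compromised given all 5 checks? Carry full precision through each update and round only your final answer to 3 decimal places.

0.157

After 'quiet': P(compromised) = 0.35·0.6000 / (0.35·0.6000 + 0.85·0.4000) ≈ 0.3818
After 'quiet': P(compromised) = 0.35·0.3818 / (0.35·0.3818 + 0.85·0.6182) ≈ 0.2028
After 'alert': P(compromised) = 0.65·0.2028 / (0.65·0.2028 + 0.15·0.7972) ≈ 0.5243
After 'quiet': P(compromised) = 0.35·0.5243 / (0.35·0.5243 + 0.85·0.4757) ≈ 0.3121
After 'quiet': P(compromised) = 0.35·0.3121 / (0.35·0.3121 + 0.85·0.6879) ≈ 0.1574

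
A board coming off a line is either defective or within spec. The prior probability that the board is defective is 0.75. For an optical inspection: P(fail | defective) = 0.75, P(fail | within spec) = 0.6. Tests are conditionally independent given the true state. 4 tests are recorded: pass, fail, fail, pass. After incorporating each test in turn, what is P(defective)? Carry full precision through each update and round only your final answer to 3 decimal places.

Each posterior becomes the prior for the next update.
After 'pass': P(defective) = 0.25·0.7500 / (0.25·0.7500 + 0.4·0.2500) ≈ 0.6522
After 'fail': P(defective) = 0.75·0.6522 / (0.75·0.6522 + 0.6·0.3478) ≈ 0.7009
After 'fail': P(defective) = 0.75·0.7009 / (0.75·0.7009 + 0.6·0.2991) ≈ 0.7455
After 'pass': P(defective) = 0.25·0.7455 / (0.25·0.7455 + 0.4·0.2545) ≈ 0.6468

0.647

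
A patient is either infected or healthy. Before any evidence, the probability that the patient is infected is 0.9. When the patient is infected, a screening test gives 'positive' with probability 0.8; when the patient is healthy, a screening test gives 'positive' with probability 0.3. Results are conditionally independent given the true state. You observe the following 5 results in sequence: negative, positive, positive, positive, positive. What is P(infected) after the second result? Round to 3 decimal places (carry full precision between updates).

0.873

Each posterior becomes the prior for the next update.
After 'negative': P(infected) = 0.2·0.9000 / (0.2·0.9000 + 0.7·0.1000) ≈ 0.7200
After 'positive': P(infected) = 0.8·0.7200 / (0.8·0.7200 + 0.3·0.2800) ≈ 0.8727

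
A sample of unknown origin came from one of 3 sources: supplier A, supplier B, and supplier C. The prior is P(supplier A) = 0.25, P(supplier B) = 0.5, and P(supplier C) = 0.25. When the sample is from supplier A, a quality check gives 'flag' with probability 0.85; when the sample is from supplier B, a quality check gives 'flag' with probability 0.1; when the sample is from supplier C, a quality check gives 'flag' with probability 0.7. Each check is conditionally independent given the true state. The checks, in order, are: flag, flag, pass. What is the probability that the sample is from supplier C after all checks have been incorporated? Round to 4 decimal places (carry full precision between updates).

0.5377

After 'flag': normaliser = 0.85·0.2500 + 0.1·0.5000 + 0.7·0.2500; P(supplier A) ≈ 0.4857, P(supplier B) ≈ 0.1143, P(supplier C) ≈ 0.4000
After 'flag': normaliser = 0.85·0.4857 + 0.1·0.1143 + 0.7·0.4000; P(supplier A) ≈ 0.5862, P(supplier B) ≈ 0.0162, P(supplier C) ≈ 0.3976
After 'pass': normaliser = 0.15·0.5862 + 0.9·0.0162 + 0.3·0.3976; P(supplier A) ≈ 0.3964, P(supplier B) ≈ 0.0658, P(supplier C) ≈ 0.5377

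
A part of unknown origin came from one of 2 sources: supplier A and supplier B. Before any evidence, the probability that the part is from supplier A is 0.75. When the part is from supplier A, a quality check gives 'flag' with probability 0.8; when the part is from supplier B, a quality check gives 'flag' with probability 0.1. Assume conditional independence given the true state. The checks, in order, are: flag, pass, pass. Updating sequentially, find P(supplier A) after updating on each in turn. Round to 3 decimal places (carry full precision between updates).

Each posterior becomes the prior for the next update.
After 'flag': P(supplier A) = 0.8·0.7500 / (0.8·0.7500 + 0.1·0.2500) ≈ 0.9600
After 'pass': P(supplier A) = 0.2·0.9600 / (0.2·0.9600 + 0.9·0.0400) ≈ 0.8421
After 'pass': P(supplier A) = 0.2·0.8421 / (0.2·0.8421 + 0.9·0.1579) ≈ 0.5424

0.542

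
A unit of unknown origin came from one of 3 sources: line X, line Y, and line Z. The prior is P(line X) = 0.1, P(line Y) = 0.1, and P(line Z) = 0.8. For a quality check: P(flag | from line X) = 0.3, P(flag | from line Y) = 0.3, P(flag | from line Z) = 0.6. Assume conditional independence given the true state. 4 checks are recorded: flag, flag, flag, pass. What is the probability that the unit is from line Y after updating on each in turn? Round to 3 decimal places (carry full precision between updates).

0.026

After 'flag': normaliser = 0.3·0.1000 + 0.3·0.1000 + 0.6·0.8000; P(line X) ≈ 0.0556, P(line Y) ≈ 0.0556, P(line Z) ≈ 0.8889
After 'flag': normaliser = 0.3·0.0556 + 0.3·0.0556 + 0.6·0.8889; P(line X) ≈ 0.0294, P(line Y) ≈ 0.0294, P(line Z) ≈ 0.9412
After 'flag': normaliser = 0.3·0.0294 + 0.3·0.0294 + 0.6·0.9412; P(line X) ≈ 0.0152, P(line Y) ≈ 0.0152, P(line Z) ≈ 0.9697
After 'pass': normaliser = 0.7·0.0152 + 0.7·0.0152 + 0.4·0.9697; P(line X) ≈ 0.0259, P(line Y) ≈ 0.0259, P(line Z) ≈ 0.9481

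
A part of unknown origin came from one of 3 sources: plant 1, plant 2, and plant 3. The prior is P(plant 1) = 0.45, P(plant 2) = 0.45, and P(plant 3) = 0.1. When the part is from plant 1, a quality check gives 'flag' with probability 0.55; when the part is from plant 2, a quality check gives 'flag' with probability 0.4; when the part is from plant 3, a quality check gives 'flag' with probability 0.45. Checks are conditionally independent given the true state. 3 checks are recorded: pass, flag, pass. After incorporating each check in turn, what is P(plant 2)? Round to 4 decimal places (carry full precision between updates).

After 'pass': normaliser = 0.45·0.4500 + 0.6·0.4500 + 0.55·0.1000; P(plant 1) ≈ 0.3839, P(plant 2) ≈ 0.5118, P(plant 3) ≈ 0.1043
After 'flag': normaliser = 0.55·0.3839 + 0.4·0.5118 + 0.45·0.1043; P(plant 1) ≈ 0.4562, P(plant 2) ≈ 0.4424, P(plant 3) ≈ 0.1014
After 'pass': normaliser = 0.45·0.4562 + 0.6·0.4424 + 0.55·0.1014; P(plant 1) ≈ 0.3899, P(plant 2) ≈ 0.5042, P(plant 3) ≈ 0.1059

0.5042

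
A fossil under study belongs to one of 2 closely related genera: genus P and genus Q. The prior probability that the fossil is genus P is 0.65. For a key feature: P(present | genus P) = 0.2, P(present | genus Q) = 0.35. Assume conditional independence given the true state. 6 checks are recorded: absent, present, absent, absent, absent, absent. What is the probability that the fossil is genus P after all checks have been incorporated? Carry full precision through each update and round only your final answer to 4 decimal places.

Each posterior becomes the prior for the next update.
After 'absent': P(genus P) = 0.8·0.6500 / (0.8·0.6500 + 0.65·0.3500) ≈ 0.6957
After 'present': P(genus P) = 0.2·0.6957 / (0.2·0.6957 + 0.35·0.3043) ≈ 0.5664
After 'absent': P(genus P) = 0.8·0.5664 / (0.8·0.5664 + 0.65·0.4336) ≈ 0.6165
After 'absent': P(genus P) = 0.8·0.6165 / (0.8·0.6165 + 0.65·0.3835) ≈ 0.6643
After 'absent': P(genus P) = 0.8·0.6643 / (0.8·0.6643 + 0.65·0.3357) ≈ 0.7089
After 'absent': P(genus P) = 0.8·0.7089 / (0.8·0.7089 + 0.65·0.2911) ≈ 0.7498

0.7498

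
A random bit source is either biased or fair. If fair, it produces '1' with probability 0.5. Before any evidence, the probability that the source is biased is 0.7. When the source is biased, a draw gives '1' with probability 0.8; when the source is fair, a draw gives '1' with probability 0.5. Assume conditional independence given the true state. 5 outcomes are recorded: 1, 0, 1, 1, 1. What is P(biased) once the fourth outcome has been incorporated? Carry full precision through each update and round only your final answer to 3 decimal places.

Each posterior becomes the prior for the next update.
After '1': P(biased) = 0.8·0.7000 / (0.8·0.7000 + 0.5·0.3000) ≈ 0.7887
After '0': P(biased) = 0.2·0.7887 / (0.2·0.7887 + 0.5·0.2113) ≈ 0.5989
After '1': P(biased) = 0.8·0.5989 / (0.8·0.5989 + 0.5·0.4011) ≈ 0.7050
After '1': P(biased) = 0.8·0.7050 / (0.8·0.7050 + 0.5·0.2950) ≈ 0.7927

0.793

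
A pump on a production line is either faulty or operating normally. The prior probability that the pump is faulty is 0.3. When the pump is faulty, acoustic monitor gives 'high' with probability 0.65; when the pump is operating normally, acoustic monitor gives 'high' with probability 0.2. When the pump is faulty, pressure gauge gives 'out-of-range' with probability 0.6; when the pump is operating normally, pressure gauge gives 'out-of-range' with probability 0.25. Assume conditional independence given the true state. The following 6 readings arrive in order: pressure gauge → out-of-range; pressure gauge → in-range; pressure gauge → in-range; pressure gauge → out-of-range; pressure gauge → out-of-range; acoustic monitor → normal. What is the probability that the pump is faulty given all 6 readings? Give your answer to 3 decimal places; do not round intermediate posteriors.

Each posterior becomes the prior for the next update.
After pressure gauge='out-of-range': P(faulty) = 0.6·0.3000 / (0.6·0.3000 + 0.25·0.7000) ≈ 0.5070
After pressure gauge='in-range': P(faulty) = 0.4·0.5070 / (0.4·0.5070 + 0.75·0.4930) ≈ 0.3542
After pressure gauge='in-range': P(faulty) = 0.4·0.3542 / (0.4·0.3542 + 0.75·0.6458) ≈ 0.2263
After pressure gauge='out-of-range': P(faulty) = 0.6·0.2263 / (0.6·0.2263 + 0.25·0.7737) ≈ 0.4125
After pressure gauge='out-of-range': P(faulty) = 0.6·0.4125 / (0.6·0.4125 + 0.25·0.5875) ≈ 0.6276
After acoustic monitor='normal': P(faulty) = 0.35·0.6276 / (0.35·0.6276 + 0.8·0.3724) ≈ 0.4244

0.424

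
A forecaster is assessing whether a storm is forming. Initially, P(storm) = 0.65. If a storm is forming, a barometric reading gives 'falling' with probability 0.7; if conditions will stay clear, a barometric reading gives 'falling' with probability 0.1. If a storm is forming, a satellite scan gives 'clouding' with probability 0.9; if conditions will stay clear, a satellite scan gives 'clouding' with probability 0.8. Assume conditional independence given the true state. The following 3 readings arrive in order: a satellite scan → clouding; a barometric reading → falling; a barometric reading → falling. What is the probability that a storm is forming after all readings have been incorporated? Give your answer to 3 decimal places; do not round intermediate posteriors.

0.990

After a satellite scan='clouding': P(storm) = 0.9·0.6500 / (0.9·0.6500 + 0.8·0.3500) ≈ 0.6763
After a barometric reading='falling': P(storm) = 0.7·0.6763 / (0.7·0.6763 + 0.1·0.3237) ≈ 0.9360
After a barometric reading='falling': P(storm) = 0.7·0.9360 / (0.7·0.9360 + 0.1·0.0640) ≈ 0.9903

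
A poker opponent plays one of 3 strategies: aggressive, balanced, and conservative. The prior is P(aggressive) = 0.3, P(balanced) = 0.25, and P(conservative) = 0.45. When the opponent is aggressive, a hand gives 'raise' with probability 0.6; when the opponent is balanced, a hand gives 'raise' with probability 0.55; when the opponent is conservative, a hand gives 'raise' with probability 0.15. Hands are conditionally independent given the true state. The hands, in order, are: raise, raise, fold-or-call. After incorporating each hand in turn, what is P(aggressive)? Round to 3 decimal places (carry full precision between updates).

After 'raise': normaliser = 0.6·0.3000 + 0.55·0.2500 + 0.15·0.4500; P(aggressive) ≈ 0.4675, P(balanced) ≈ 0.3571, P(conservative) ≈ 0.1753
After 'raise': normaliser = 0.6·0.4675 + 0.55·0.3571 + 0.15·0.1753; P(aggressive) ≈ 0.5574, P(balanced) ≈ 0.3903, P(conservative) ≈ 0.0523
After 'fold-or-call': normaliser = 0.4·0.5574 + 0.45·0.3903 + 0.85·0.0523; P(aggressive) ≈ 0.5033, P(balanced) ≈ 0.3965, P(conservative) ≈ 0.1003

0.503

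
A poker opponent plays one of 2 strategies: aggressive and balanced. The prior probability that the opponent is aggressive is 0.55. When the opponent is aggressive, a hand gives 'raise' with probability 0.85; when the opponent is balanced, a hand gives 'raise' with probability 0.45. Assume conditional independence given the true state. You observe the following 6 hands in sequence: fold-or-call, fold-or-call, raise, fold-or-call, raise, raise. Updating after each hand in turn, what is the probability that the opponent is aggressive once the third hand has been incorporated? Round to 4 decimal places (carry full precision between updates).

Each posterior becomes the prior for the next update.
After 'fold-or-call': P(aggressive) = 0.15·0.5500 / (0.15·0.5500 + 0.55·0.4500) ≈ 0.2500
After 'fold-or-call': P(aggressive) = 0.15·0.2500 / (0.15·0.2500 + 0.55·0.7500) ≈ 0.0833
After 'raise': P(aggressive) = 0.85·0.0833 / (0.85·0.0833 + 0.45·0.9167) ≈ 0.1466

0.1466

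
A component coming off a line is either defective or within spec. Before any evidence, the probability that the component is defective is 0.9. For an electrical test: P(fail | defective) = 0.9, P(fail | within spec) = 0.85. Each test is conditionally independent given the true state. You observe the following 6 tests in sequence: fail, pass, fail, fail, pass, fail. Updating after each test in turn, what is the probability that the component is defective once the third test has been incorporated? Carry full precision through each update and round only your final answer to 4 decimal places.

0.8706

Apply Bayes' rule sequentially, carrying P(defective) forward.
After 'fail': P(defective) = 0.9·0.9000 / (0.9·0.9000 + 0.85·0.1000) ≈ 0.9050
After 'pass': P(defective) = 0.1·0.9050 / (0.1·0.9050 + 0.15·0.0950) ≈ 0.8640
After 'fail': P(defective) = 0.9·0.8640 / (0.9·0.8640 + 0.85·0.1360) ≈ 0.8706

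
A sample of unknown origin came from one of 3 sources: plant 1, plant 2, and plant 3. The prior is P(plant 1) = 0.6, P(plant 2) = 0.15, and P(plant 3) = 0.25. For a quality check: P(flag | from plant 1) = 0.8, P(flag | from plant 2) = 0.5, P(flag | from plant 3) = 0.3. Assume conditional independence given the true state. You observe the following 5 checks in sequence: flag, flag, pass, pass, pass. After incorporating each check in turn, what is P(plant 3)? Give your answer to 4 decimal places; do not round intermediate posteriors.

After 'flag': normaliser = 0.8·0.6000 + 0.5·0.1500 + 0.3·0.2500; P(plant 1) ≈ 0.7619, P(plant 2) ≈ 0.1190, P(plant 3) ≈ 0.1190
After 'flag': normaliser = 0.8·0.7619 + 0.5·0.1190 + 0.3·0.1190; P(plant 1) ≈ 0.8649, P(plant 2) ≈ 0.0845, P(plant 3) ≈ 0.0507
After 'pass': normaliser = 0.2·0.8649 + 0.5·0.0845 + 0.7·0.0507; P(plant 1) ≈ 0.6900, P(plant 2) ≈ 0.1685, P(plant 3) ≈ 0.1415
After 'pass': normaliser = 0.2·0.6900 + 0.5·0.1685 + 0.7·0.1415; P(plant 1) ≈ 0.4295, P(plant 2) ≈ 0.2622, P(plant 3) ≈ 0.3083
After 'pass': normaliser = 0.2·0.4295 + 0.5·0.2622 + 0.7·0.3083; P(plant 1) ≈ 0.1985, P(plant 2) ≈ 0.3029, P(plant 3) ≈ 0.4986

0.4986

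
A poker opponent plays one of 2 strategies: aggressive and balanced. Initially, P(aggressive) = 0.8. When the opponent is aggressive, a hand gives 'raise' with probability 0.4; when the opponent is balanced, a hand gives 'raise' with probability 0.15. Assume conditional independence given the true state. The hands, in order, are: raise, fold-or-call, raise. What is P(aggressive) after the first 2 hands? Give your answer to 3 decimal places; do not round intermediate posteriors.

0.883

After 'raise': P(aggressive) = 0.4·0.8000 / (0.4·0.8000 + 0.15·0.2000) ≈ 0.9143
After 'fold-or-call': P(aggressive) = 0.6·0.9143 / (0.6·0.9143 + 0.85·0.0857) ≈ 0.8828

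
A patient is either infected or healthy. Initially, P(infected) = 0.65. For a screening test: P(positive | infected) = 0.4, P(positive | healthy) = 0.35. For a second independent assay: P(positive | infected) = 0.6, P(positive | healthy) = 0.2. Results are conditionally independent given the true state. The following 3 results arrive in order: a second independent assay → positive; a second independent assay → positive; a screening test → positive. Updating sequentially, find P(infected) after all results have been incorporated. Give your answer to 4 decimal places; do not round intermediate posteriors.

After a second independent assay='positive': P(infected) = 0.6·0.6500 / (0.6·0.6500 + 0.2·0.3500) ≈ 0.8478
After a second independent assay='positive': P(infected) = 0.6·0.8478 / (0.6·0.8478 + 0.2·0.1522) ≈ 0.9435
After a screening test='positive': P(infected) = 0.4·0.9435 / (0.4·0.9435 + 0.35·0.0565) ≈ 0.9503

0.9503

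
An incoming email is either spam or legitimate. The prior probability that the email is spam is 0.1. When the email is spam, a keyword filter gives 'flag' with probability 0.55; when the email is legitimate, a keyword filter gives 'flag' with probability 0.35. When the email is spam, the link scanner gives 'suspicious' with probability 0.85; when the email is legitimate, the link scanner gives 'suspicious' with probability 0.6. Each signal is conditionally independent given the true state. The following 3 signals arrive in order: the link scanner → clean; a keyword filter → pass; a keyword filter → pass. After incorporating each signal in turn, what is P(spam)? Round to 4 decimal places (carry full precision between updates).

0.0196

Each posterior becomes the prior for the next update.
After the link scanner='clean': P(spam) = 0.15·0.1000 / (0.15·0.1000 + 0.4·0.9000) ≈ 0.0400
After a keyword filter='pass': P(spam) = 0.45·0.0400 / (0.45·0.0400 + 0.65·0.9600) ≈ 0.0280
After a keyword filter='pass': P(spam) = 0.45·0.0280 / (0.45·0.0280 + 0.65·0.9720) ≈ 0.0196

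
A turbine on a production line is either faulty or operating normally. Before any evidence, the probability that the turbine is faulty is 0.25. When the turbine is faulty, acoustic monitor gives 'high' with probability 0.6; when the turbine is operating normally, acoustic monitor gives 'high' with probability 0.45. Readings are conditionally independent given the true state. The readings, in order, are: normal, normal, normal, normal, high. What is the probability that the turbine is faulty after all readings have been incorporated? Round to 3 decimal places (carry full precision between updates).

After 'normal': P(faulty) = 0.4·0.2500 / (0.4·0.2500 + 0.55·0.7500) ≈ 0.1951
After 'normal': P(faulty) = 0.4·0.1951 / (0.4·0.1951 + 0.55·0.8049) ≈ 0.1499
After 'normal': P(faulty) = 0.4·0.1499 / (0.4·0.1499 + 0.55·0.8501) ≈ 0.1137
After 'normal': P(faulty) = 0.4·0.1137 / (0.4·0.1137 + 0.55·0.8863) ≈ 0.0853
After 'high': P(faulty) = 0.6·0.0853 / (0.6·0.0853 + 0.45·0.9147) ≈ 0.1106

0.111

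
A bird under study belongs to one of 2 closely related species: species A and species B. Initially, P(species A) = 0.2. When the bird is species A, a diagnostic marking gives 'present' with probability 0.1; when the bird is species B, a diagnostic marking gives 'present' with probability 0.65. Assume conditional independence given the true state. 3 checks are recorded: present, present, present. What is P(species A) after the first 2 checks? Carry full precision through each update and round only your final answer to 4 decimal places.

After 'present': P(species A) = 0.1·0.2000 / (0.1·0.2000 + 0.65·0.8000) ≈ 0.0370
After 'present': P(species A) = 0.1·0.0370 / (0.1·0.0370 + 0.65·0.9630) ≈ 0.0059

0.0059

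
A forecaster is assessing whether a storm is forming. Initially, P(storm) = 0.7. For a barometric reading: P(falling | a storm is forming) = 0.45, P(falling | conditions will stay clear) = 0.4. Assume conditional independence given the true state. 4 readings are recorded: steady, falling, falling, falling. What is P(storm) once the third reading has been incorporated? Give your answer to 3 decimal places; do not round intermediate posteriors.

0.730

Each posterior becomes the prior for the next update.
After 'steady': P(storm) = 0.55·0.7000 / (0.55·0.7000 + 0.6·0.3000) ≈ 0.6814
After 'falling': P(storm) = 0.45·0.6814 / (0.45·0.6814 + 0.4·0.3186) ≈ 0.7064
After 'falling': P(storm) = 0.45·0.7064 / (0.45·0.7064 + 0.4·0.2936) ≈ 0.7302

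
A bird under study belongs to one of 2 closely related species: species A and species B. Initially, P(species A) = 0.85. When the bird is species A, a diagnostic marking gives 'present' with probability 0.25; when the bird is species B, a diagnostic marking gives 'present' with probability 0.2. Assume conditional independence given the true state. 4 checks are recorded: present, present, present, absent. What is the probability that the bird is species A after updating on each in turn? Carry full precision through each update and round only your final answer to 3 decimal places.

0.912

After 'present': P(species A) = 0.25·0.8500 / (0.25·0.8500 + 0.2·0.1500) ≈ 0.8763
After 'present': P(species A) = 0.25·0.8763 / (0.25·0.8763 + 0.2·0.1237) ≈ 0.8985
After 'present': P(species A) = 0.25·0.8985 / (0.25·0.8985 + 0.2·0.1015) ≈ 0.9171
After 'absent': P(species A) = 0.75·0.9171 / (0.75·0.9171 + 0.8·0.0829) ≈ 0.9121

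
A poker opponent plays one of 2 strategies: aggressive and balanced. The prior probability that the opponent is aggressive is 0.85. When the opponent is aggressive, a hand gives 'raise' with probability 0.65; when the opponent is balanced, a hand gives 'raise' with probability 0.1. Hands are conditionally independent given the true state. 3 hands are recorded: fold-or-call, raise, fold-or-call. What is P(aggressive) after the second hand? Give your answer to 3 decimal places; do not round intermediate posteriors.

0.935

After 'fold-or-call': P(aggressive) = 0.35·0.8500 / (0.35·0.8500 + 0.9·0.1500) ≈ 0.6879
After 'raise': P(aggressive) = 0.65·0.6879 / (0.65·0.6879 + 0.1·0.3121) ≈ 0.9347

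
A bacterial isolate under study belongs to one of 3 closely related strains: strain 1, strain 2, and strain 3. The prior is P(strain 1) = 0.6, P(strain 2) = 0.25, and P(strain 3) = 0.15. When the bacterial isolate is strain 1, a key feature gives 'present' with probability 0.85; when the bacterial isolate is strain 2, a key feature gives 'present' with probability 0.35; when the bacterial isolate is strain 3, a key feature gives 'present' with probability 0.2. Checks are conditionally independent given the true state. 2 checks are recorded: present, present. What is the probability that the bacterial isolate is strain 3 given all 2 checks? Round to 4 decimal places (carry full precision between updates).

0.0128

After 'present': normaliser = 0.85·0.6000 + 0.35·0.2500 + 0.2·0.1500; P(strain 1) ≈ 0.8127, P(strain 2) ≈ 0.1394, P(strain 3) ≈ 0.0478
After 'present': normaliser = 0.85·0.8127 + 0.35·0.1394 + 0.2·0.0478; P(strain 1) ≈ 0.9221, P(strain 2) ≈ 0.0651, P(strain 3) ≈ 0.0128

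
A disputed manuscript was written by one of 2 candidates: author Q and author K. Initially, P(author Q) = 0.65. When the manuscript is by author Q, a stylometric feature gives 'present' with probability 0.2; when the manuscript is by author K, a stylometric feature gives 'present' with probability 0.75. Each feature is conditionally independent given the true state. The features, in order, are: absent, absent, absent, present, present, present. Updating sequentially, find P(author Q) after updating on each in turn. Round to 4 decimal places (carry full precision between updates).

After 'absent': P(author Q) = 0.8·0.6500 / (0.8·0.6500 + 0.25·0.3500) ≈ 0.8560
After 'absent': P(author Q) = 0.8·0.8560 / (0.8·0.8560 + 0.25·0.1440) ≈ 0.9500
After 'absent': P(author Q) = 0.8·0.9500 / (0.8·0.9500 + 0.25·0.0500) ≈ 0.9838
After 'present': P(author Q) = 0.2·0.9838 / (0.2·0.9838 + 0.75·0.0162) ≈ 0.9420
After 'present': P(author Q) = 0.2·0.9420 / (0.2·0.9420 + 0.75·0.0580) ≈ 0.8123
After 'present': P(author Q) = 0.2·0.8123 / (0.2·0.8123 + 0.75·0.1877) ≈ 0.5357

0.5357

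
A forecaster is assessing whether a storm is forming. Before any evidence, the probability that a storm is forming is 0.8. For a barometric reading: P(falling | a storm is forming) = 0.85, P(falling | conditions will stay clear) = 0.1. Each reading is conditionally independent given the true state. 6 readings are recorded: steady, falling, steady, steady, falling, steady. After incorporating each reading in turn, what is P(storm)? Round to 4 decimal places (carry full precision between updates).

Apply Bayes' rule sequentially, carrying P(storm) forward.
After 'steady': P(storm) = 0.15·0.8000 / (0.15·0.8000 + 0.9·0.2000) ≈ 0.4000
After 'falling': P(storm) = 0.85·0.4000 / (0.85·0.4000 + 0.1·0.6000) ≈ 0.8500
After 'steady': P(storm) = 0.15·0.8500 / (0.15·0.8500 + 0.9·0.1500) ≈ 0.4857
After 'steady': P(storm) = 0.15·0.4857 / (0.15·0.4857 + 0.9·0.5143) ≈ 0.1360
After 'falling': P(storm) = 0.85·0.1360 / (0.85·0.1360 + 0.1·0.8640) ≈ 0.5723
After 'steady': P(storm) = 0.15·0.5723 / (0.15·0.5723 + 0.9·0.4277) ≈ 0.1823

0.1823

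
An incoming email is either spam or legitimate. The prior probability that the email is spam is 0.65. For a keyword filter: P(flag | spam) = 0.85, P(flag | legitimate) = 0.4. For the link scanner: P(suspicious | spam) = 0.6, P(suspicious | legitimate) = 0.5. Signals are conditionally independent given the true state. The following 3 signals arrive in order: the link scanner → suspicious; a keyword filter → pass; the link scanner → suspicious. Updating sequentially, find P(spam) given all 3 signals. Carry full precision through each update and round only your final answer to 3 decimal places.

After the link scanner='suspicious': P(spam) = 0.6·0.6500 / (0.6·0.6500 + 0.5·0.3500) ≈ 0.6903
After a keyword filter='pass': P(spam) = 0.15·0.6903 / (0.15·0.6903 + 0.6·0.3097) ≈ 0.3578
After the link scanner='suspicious': P(spam) = 0.6·0.3578 / (0.6·0.3578 + 0.5·0.6422) ≈ 0.4007

0.401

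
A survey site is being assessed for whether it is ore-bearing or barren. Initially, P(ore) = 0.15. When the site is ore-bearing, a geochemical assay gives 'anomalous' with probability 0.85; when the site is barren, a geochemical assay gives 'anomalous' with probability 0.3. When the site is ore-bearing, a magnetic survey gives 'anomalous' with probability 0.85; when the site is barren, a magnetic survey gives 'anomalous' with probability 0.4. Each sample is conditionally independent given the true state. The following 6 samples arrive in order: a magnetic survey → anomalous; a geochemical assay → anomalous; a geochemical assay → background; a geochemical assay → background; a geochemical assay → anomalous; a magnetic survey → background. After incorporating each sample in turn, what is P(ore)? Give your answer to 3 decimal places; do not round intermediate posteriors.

0.033

Each posterior becomes the prior for the next update.
After a magnetic survey='anomalous': P(ore) = 0.85·0.1500 / (0.85·0.1500 + 0.4·0.8500) ≈ 0.2727
After a geochemical assay='anomalous': P(ore) = 0.85·0.2727 / (0.85·0.2727 + 0.3·0.7273) ≈ 0.5152
After a geochemical assay='background': P(ore) = 0.15·0.5152 / (0.15·0.5152 + 0.7·0.4848) ≈ 0.1855
After a geochemical assay='background': P(ore) = 0.15·0.1855 / (0.15·0.1855 + 0.7·0.8145) ≈ 0.0465
After a geochemical assay='anomalous': P(ore) = 0.85·0.0465 / (0.85·0.0465 + 0.3·0.9535) ≈ 0.1214
After a magnetic survey='background': P(ore) = 0.15·0.1214 / (0.15·0.1214 + 0.6·0.8786) ≈ 0.0334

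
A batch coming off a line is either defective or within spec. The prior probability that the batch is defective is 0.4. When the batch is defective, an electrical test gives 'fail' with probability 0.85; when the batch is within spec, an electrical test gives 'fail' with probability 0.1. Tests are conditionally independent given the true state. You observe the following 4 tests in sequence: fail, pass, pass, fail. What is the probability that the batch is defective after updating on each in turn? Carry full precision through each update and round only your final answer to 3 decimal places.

0.572

After 'fail': P(defective) = 0.85·0.4000 / (0.85·0.4000 + 0.1·0.6000) ≈ 0.8500
After 'pass': P(defective) = 0.15·0.8500 / (0.15·0.8500 + 0.9·0.1500) ≈ 0.4857
After 'pass': P(defective) = 0.15·0.4857 / (0.15·0.4857 + 0.9·0.5143) ≈ 0.1360
After 'fail': P(defective) = 0.85·0.1360 / (0.85·0.1360 + 0.1·0.8640) ≈ 0.5723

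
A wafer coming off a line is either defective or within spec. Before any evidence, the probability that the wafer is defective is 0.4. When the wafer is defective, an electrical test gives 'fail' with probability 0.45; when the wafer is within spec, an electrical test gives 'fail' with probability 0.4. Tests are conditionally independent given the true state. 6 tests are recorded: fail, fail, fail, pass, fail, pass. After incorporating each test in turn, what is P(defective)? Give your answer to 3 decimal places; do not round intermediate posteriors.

0.473

After 'fail': P(defective) = 0.45·0.4000 / (0.45·0.4000 + 0.4·0.6000) ≈ 0.4286
After 'fail': P(defective) = 0.45·0.4286 / (0.45·0.4286 + 0.4·0.5714) ≈ 0.4576
After 'fail': P(defective) = 0.45·0.4576 / (0.45·0.4576 + 0.4·0.5424) ≈ 0.4870
After 'pass': P(defective) = 0.55·0.4870 / (0.55·0.4870 + 0.6·0.5130) ≈ 0.4653
After 'fail': P(defective) = 0.45·0.4653 / (0.45·0.4653 + 0.4·0.5347) ≈ 0.4947
After 'pass': P(defective) = 0.55·0.4947 / (0.55·0.4947 + 0.6·0.5053) ≈ 0.4729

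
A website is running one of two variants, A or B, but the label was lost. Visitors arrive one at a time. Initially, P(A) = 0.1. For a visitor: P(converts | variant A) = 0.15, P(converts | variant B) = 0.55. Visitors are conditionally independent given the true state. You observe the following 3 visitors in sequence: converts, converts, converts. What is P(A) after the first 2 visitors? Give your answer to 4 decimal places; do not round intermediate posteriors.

Each posterior becomes the prior for the next update.
After 'converts': P(A) = 0.15·0.1000 / (0.15·0.1000 + 0.55·0.9000) ≈ 0.0294
After 'converts': P(A) = 0.15·0.0294 / (0.15·0.0294 + 0.55·0.9706) ≈ 0.0082

0.0082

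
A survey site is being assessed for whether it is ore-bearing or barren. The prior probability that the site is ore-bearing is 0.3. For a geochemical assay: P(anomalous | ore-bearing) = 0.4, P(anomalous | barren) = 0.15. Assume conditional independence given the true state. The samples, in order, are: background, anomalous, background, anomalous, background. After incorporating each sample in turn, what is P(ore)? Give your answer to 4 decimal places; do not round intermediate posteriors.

After 'background': P(ore) = 0.6·0.3000 / (0.6·0.3000 + 0.85·0.7000) ≈ 0.2323
After 'anomalous': P(ore) = 0.4·0.2323 / (0.4·0.2323 + 0.15·0.7677) ≈ 0.4465
After 'background': P(ore) = 0.6·0.4465 / (0.6·0.4465 + 0.85·0.5535) ≈ 0.3628
After 'anomalous': P(ore) = 0.4·0.3628 / (0.4·0.3628 + 0.15·0.6372) ≈ 0.6029
After 'background': P(ore) = 0.6·0.6029 / (0.6·0.6029 + 0.85·0.3971) ≈ 0.5174

0.5174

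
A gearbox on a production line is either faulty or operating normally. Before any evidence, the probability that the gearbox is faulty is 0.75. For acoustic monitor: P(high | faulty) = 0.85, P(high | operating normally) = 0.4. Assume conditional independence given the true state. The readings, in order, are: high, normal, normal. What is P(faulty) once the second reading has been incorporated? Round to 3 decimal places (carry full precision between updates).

0.614

After 'high': P(faulty) = 0.85·0.7500 / (0.85·0.7500 + 0.4·0.2500) ≈ 0.8644
After 'normal': P(faulty) = 0.15·0.8644 / (0.15·0.8644 + 0.6·0.1356) ≈ 0.6145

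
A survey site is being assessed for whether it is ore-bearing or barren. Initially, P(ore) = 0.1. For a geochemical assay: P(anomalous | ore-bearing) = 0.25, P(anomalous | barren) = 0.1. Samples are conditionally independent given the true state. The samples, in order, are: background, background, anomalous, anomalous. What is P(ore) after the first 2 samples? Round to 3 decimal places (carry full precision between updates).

After 'background': P(ore) = 0.75·0.1000 / (0.75·0.1000 + 0.9·0.9000) ≈ 0.0847
After 'background': P(ore) = 0.75·0.0847 / (0.75·0.0847 + 0.9·0.9153) ≈ 0.0716

0.072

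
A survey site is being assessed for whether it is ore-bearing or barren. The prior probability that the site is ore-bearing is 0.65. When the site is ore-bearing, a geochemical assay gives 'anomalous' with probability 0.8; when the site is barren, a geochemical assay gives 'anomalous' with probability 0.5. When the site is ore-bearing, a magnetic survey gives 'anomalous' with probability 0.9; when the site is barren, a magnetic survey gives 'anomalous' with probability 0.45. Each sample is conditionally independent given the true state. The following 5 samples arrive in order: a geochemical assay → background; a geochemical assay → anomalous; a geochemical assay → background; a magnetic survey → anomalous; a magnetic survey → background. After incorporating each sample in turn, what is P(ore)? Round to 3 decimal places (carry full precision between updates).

After a geochemical assay='background': P(ore) = 0.2·0.6500 / (0.2·0.6500 + 0.5·0.3500) ≈ 0.4262
After a geochemical assay='anomalous': P(ore) = 0.8·0.4262 / (0.8·0.4262 + 0.5·0.5738) ≈ 0.5431
After a geochemical assay='background': P(ore) = 0.2·0.5431 / (0.2·0.5431 + 0.5·0.4569) ≈ 0.3222
After a magnetic survey='anomalous': P(ore) = 0.9·0.3222 / (0.9·0.3222 + 0.45·0.6778) ≈ 0.4874
After a magnetic survey='background': P(ore) = 0.1·0.4874 / (0.1·0.4874 + 0.55·0.5126) ≈ 0.1474

0.147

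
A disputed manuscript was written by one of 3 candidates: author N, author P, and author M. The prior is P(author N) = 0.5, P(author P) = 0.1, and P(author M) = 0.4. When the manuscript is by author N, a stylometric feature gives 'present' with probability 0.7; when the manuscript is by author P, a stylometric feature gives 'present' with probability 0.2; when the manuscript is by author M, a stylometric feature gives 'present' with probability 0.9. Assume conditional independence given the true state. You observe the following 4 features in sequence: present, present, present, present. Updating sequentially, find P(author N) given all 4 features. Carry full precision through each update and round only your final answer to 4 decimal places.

0.3137

After 'present': normaliser = 0.7·0.5000 + 0.2·0.1000 + 0.9·0.4000; P(author N) ≈ 0.4795, P(author P) ≈ 0.0274, P(author M) ≈ 0.4932
After 'present': normaliser = 0.7·0.4795 + 0.2·0.0274 + 0.9·0.4932; P(author N) ≈ 0.4276, P(author P) ≈ 0.0070, P(author M) ≈ 0.5654
After 'present': normaliser = 0.7·0.4276 + 0.2·0.0070 + 0.9·0.5654; P(author N) ≈ 0.3697, P(author P) ≈ 0.0017, P(author M) ≈ 0.6286
After 'present': normaliser = 0.7·0.3697 + 0.2·0.0017 + 0.9·0.6286; P(author N) ≈ 0.3137, P(author P) ≈ 0.0004, P(author M) ≈ 0.6858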